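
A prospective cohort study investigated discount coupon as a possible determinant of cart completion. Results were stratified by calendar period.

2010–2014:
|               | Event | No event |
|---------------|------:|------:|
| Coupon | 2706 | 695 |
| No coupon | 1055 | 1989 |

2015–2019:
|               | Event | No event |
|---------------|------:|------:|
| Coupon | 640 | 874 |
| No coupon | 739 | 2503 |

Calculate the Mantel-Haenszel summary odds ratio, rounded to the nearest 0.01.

OR_MH = Σ(aᵢdᵢ/nᵢ) / Σ(bᵢcᵢ/nᵢ), where nᵢ is the stratum total.
Stratum 1 (2010–2014): n = 6445; a·d/n = 2706·1989/6445 = 835.1022; b·c/n = 695·1055/6445 = 113.7665
Stratum 2 (2015–2019): n = 4756; a·d/n = 640·2503/4756 = 336.8209; b·c/n = 874·739/4756 = 135.8045
OR_MH = (835.1022 + 336.8209) / (113.7665 + 135.8045) = 1171.9231 / 249.5709 = 4.69575

4.70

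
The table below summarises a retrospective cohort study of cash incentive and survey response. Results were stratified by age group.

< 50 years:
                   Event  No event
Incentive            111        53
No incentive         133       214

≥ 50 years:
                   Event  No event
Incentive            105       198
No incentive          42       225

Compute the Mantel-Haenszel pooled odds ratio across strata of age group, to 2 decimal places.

OR_MH = Σ(aᵢdᵢ/nᵢ) / Σ(bᵢcᵢ/nᵢ), where nᵢ is the stratum total.
Stratum 1 (< 50 years): n = 511; a·d/n = 111·214/511 = 46.4853; b·c/n = 53·133/511 = 13.7945
Stratum 2 (≥ 50 years): n = 570; a·d/n = 105·225/570 = 41.4474; b·c/n = 198·42/570 = 14.5895
OR_MH = (46.4853 + 41.4474) / (13.7945 + 14.5895) = 87.9327 / 28.3840 = 3.09797

3.10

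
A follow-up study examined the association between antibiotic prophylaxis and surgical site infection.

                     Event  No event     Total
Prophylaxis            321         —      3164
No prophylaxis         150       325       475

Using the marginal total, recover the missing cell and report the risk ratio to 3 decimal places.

The missing cell is in the exposed row: 3164 − 321 = 2843.
So a = 321, b = 2843, c = 150, d = 325.
RR = [a/(a+b)] / [c/(c+d)] = (321/3164) / (150/475) = 0.10145/0.31579 = 0.32127

0.321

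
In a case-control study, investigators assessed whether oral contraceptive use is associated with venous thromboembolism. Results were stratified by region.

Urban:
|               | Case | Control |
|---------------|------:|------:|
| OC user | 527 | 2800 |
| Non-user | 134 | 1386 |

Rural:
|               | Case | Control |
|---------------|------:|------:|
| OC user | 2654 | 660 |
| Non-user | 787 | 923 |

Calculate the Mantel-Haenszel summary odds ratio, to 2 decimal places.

3.53

OR_MH = Σ(aᵢdᵢ/nᵢ) / Σ(bᵢcᵢ/nᵢ), where nᵢ is the stratum total.
Stratum 1 (Urban): n = 4847; a·d/n = 527·1386/4847 = 150.6957; b·c/n = 2800·134/4847 = 77.4087
Stratum 2 (Rural): n = 5024; a·d/n = 2654·923/5024 = 487.5880; b·c/n = 660·787/5024 = 103.3877
OR_MH = (150.6957 + 487.5880) / (77.4087 + 103.3877) = 638.2837 / 180.7964 = 3.53040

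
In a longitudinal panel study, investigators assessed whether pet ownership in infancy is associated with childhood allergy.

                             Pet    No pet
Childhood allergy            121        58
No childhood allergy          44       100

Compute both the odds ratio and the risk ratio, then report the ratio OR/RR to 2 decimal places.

Reading the table with exposure as columns: a = 121 (Pet, case), b = 44 (Pet, non-case), c = 58 (No pet, case), d = 100.
OR = (121·100)/(44·58) = 12100/2552 = 4.74138
Risk in exposed = 121/165 = 0.73333; risk in unexposed = 58/158 = 0.36709; RR = 1.99770
OR/RR = 4.74138 / 1.99770 = 2.37342
The outcome is not rare, so the OR lies further from 1 than the RR.

2.37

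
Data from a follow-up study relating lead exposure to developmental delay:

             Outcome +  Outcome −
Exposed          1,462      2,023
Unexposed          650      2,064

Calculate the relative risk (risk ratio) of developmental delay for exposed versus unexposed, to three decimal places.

Cells: a = 1462, b = 2023, c = 650, d = 2064.
Risk in exposed = 1462/3485 = 0.41951; risk in unexposed = 650/2714 = 0.23950.
RR = 0.41951 / 0.23950 = 1.75162
The risk among the exposed is 1.75 times that among the unexposed.

1.752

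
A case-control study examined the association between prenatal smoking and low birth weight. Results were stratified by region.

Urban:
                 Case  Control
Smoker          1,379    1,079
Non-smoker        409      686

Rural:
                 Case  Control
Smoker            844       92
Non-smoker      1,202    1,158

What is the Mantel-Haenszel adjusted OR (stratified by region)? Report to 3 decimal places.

OR_MH = Σ(aᵢdᵢ/nᵢ) / Σ(bᵢcᵢ/nᵢ), where nᵢ is the stratum total.
Stratum 1 (Urban): n = 3553; a·d/n = 1379·686/3553 = 266.2522; b·c/n = 1079·409/3553 = 124.2080
Stratum 2 (Rural): n = 3296; a·d/n = 844·1158/3296 = 296.5267; b·c/n = 92·1202/3296 = 33.5510
OR_MH = (266.2522 + 296.5267) / (124.2080 + 33.5510) = 562.7789 / 157.7590 = 3.56733

3.567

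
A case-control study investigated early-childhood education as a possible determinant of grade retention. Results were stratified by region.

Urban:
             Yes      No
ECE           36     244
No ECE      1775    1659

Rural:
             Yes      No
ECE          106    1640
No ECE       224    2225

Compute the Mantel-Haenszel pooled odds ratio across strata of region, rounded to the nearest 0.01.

OR_MH = Σ(aᵢdᵢ/nᵢ) / Σ(bᵢcᵢ/nᵢ), where nᵢ is the stratum total.
Stratum 1 (Urban): n = 3714; a·d/n = 36·1659/3714 = 16.0808; b·c/n = 244·1775/3714 = 116.6128
Stratum 2 (Rural): n = 4195; a·d/n = 106·2225/4195 = 56.2217; b·c/n = 1640·224/4195 = 87.5709
OR_MH = (16.0808 + 56.2217) / (116.6128 + 87.5709) = 72.3025 / 204.1837 = 0.35410

0.35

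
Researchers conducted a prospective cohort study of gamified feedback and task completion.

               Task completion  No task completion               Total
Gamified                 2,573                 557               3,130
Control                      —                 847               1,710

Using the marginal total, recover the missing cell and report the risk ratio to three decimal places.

The missing cell is in the unexposed row: 1710 − 847 = 863.
So a = 2573, b = 557, c = 863, d = 847.
RR = [a/(a+b)] / [c/(c+d)] = (2573/3130) / (863/1710) = 0.82204/0.50468 = 1.62885

1.629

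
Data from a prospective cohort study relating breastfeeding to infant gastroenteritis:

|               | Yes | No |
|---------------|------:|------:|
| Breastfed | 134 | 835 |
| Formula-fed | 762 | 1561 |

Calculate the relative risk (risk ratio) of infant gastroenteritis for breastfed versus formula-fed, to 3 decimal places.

Cells: a = 134, b = 835, c = 762, d = 1561.
Risk in exposed = 134/969 = 0.13829; risk in unexposed = 762/2323 = 0.32802.
RR = 0.13829 / 0.32802 = 0.42158
The risk is 58% lower among the exposed than among the unexposed.

0.422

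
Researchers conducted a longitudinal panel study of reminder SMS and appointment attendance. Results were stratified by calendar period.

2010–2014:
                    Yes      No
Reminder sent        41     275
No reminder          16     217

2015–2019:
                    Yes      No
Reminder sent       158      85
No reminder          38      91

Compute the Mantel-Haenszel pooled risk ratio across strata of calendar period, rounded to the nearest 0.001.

2.121

RR_MH = Σ(aᵢ·n₀ᵢ/nᵢ) / Σ(cᵢ·n₁ᵢ/nᵢ), with n₁ᵢ = aᵢ+bᵢ (exposed), n₀ᵢ = cᵢ+dᵢ (unexposed), nᵢ = n₁ᵢ+n₀ᵢ.
Stratum 1 (2010–2014): n₁ = 316, n₀ = 233, n = 549; a·n₀/n = 41·233/549 = 17.4007; c·n₁/n = 16·316/549 = 9.2095
Stratum 2 (2015–2019): n₁ = 243, n₀ = 129, n = 372; a·n₀/n = 158·129/372 = 54.7903; c·n₁/n = 38·243/372 = 24.8226
RR_MH = (17.4007 + 54.7903) / (9.2095 + 24.8226) = 72.1911 / 34.0321 = 2.12127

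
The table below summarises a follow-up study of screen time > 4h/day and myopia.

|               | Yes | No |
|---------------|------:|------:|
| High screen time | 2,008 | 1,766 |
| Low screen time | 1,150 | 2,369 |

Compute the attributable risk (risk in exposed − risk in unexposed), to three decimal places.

Cells: a = 2008, b = 1766, c = 1150, d = 2369.
Risk in exposed = 2008/3774 = 0.532061; risk in unexposed = 1150/3519 = 0.326797.
Risk difference = 0.532061 − 0.326797 = 0.205264

0.205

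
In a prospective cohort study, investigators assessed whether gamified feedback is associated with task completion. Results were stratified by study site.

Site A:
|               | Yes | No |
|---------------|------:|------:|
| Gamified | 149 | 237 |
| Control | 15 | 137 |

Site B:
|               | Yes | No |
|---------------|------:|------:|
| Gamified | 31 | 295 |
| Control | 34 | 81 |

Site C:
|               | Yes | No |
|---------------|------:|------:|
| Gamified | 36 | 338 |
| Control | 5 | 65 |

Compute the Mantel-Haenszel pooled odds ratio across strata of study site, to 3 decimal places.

1.475

OR_MH = Σ(aᵢdᵢ/nᵢ) / Σ(bᵢcᵢ/nᵢ), where nᵢ is the stratum total.
Stratum 1 (Site A): n = 538; a·d/n = 149·137/538 = 37.9424; b·c/n = 237·15/538 = 6.6078
Stratum 2 (Site B): n = 441; a·d/n = 31·81/441 = 5.6939; b·c/n = 295·34/441 = 22.7438
Stratum 3 (Site C): n = 444; a·d/n = 36·65/444 = 5.2703; b·c/n = 338·5/444 = 3.8063
OR_MH = (37.9424 + 5.6939 + 5.2703) / (6.6078 + 22.7438 + 3.8063) = 48.9065 / 33.1579 = 1.47496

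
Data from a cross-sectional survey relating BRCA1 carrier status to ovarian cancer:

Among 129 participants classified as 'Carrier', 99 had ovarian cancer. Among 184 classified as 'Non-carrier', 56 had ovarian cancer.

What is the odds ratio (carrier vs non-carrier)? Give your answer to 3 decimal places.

From the description: a = 99, b = 30, c = 56, d = 128.
OR = (a·d)/(b·c) = (99 × 128) / (30 × 56) = 12672 / 1680 = 7.54286
The odds of ovarian cancer are about 7.54 times as high in the carrier group.

7.543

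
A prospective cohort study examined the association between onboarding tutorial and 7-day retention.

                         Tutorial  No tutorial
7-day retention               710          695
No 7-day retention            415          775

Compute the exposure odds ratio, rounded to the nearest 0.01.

Reading the table with exposure as columns: a = 710 (Tutorial, case), b = 415 (Tutorial, non-case), c = 695 (No tutorial, case), d = 775.
OR = (a·d)/(b·c) = (710 × 775) / (415 × 695) = 550250 / 288425 = 1.90777
The odds of 7-day retention are about 1.91 times as high in the tutorial group.

1.91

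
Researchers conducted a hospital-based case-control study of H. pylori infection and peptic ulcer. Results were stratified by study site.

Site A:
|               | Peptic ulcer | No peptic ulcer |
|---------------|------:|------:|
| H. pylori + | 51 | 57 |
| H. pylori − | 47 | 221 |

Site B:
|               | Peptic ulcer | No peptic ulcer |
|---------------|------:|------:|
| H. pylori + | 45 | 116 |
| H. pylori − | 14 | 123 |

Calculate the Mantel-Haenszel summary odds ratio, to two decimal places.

3.86

OR_MH = Σ(aᵢdᵢ/nᵢ) / Σ(bᵢcᵢ/nᵢ), where nᵢ is the stratum total.
Stratum 1 (Site A): n = 376; a·d/n = 51·221/376 = 29.9761; b·c/n = 57·47/376 = 7.1250
Stratum 2 (Site B): n = 298; a·d/n = 45·123/298 = 18.5738; b·c/n = 116·14/298 = 5.4497
OR_MH = (29.9761 + 18.5738) / (7.1250 + 5.4497) = 48.5499 / 12.5747 = 3.86093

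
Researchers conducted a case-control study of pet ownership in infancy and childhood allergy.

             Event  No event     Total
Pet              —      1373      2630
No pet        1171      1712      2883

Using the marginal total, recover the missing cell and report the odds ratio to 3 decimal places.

The missing cell is in the exposed row: 2630 − 1373 = 1257.
So a = 1257, b = 1373, c = 1171, d = 1712.
OR = (a·d)/(b·c) = (1257 × 1712) / (1373 × 1171) = 2151984 / 1607783 = 1.33848

1.338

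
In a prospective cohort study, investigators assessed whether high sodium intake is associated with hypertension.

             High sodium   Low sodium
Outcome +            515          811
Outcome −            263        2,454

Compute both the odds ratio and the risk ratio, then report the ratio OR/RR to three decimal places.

Reading the table with exposure as columns: a = 515 (High sodium, case), b = 263 (High sodium, non-case), c = 811 (Low sodium, case), d = 2454.
OR = (515·2454)/(263·811) = 1263810/213293 = 5.92523
Risk in exposed = 515/778 = 0.66195; risk in unexposed = 811/3265 = 0.24839; RR = 2.66496
OR/RR = 5.92523 / 2.66496 = 2.22339
The outcome is not rare, so the OR lies further from 1 than the RR.

2.223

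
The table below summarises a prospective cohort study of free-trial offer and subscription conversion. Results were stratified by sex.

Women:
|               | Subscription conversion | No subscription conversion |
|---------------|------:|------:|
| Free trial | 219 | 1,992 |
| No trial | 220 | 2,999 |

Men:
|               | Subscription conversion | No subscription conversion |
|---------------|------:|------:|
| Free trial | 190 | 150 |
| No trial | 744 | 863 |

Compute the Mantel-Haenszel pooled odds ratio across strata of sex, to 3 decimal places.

1.486

OR_MH = Σ(aᵢdᵢ/nᵢ) / Σ(bᵢcᵢ/nᵢ), where nᵢ is the stratum total.
Stratum 1 (Women): n = 5430; a·d/n = 219·2999/5430 = 120.9541; b·c/n = 1992·220/5430 = 80.7072
Stratum 2 (Men): n = 1947; a·d/n = 190·863/1947 = 84.2167; b·c/n = 150·744/1947 = 57.3190
OR_MH = (120.9541 + 84.2167) / (80.7072 + 57.3190) = 205.1709 / 138.0261 = 1.48646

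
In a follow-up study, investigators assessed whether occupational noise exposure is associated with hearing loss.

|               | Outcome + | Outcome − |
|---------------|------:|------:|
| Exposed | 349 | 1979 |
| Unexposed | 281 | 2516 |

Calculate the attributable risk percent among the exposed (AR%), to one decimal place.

Cells: a = 349, b = 1979, c = 281, d = 2516.
Risk in exposed = 349/2328 = 0.14991; risk in unexposed = 281/2797 = 0.10046.
RR = 0.14991/0.10046 = 1.49221
AR% = (RR − 1)/RR × 100 = (1.49221 − 1)/1.49221 × 100 = 32.9851%

33.0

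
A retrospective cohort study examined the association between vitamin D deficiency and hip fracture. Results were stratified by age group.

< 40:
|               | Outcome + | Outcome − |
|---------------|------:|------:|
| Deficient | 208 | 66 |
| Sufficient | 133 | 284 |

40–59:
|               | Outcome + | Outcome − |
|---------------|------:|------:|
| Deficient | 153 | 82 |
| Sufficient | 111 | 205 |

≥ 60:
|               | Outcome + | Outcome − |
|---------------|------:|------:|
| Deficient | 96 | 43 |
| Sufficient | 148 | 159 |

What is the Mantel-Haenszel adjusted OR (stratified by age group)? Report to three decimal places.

OR_MH = Σ(aᵢdᵢ/nᵢ) / Σ(bᵢcᵢ/nᵢ), where nᵢ is the stratum total.
Stratum 1 (< 40): n = 691; a·d/n = 208·284/691 = 85.4877; b·c/n = 66·133/691 = 12.7033
Stratum 2 (40–59): n = 551; a·d/n = 153·205/551 = 56.9238; b·c/n = 82·111/551 = 16.5191
Stratum 3 (≥ 60): n = 446; a·d/n = 96·159/446 = 34.2242; b·c/n = 43·148/446 = 14.2691
OR_MH = (85.4877 + 56.9238 + 34.2242) / (12.7033 + 16.5191 + 14.2691) = 176.6357 / 43.4914 = 4.06139

4.061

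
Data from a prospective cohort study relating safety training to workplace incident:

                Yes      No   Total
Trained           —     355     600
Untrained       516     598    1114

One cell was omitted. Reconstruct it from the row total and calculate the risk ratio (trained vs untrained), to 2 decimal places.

0.88

The missing cell is in the exposed row: 600 − 355 = 245.
So a = 245, b = 355, c = 516, d = 598.
RR = [a/(a+b)] / [c/(c+d)] = (245/600) / (516/1114) = 0.40833/0.46320 = 0.88156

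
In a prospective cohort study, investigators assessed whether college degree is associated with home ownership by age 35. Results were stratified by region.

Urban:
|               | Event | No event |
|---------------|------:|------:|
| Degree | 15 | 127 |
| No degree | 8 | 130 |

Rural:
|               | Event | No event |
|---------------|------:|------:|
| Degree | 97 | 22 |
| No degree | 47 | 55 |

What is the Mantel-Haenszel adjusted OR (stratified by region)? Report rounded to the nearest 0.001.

3.744

OR_MH = Σ(aᵢdᵢ/nᵢ) / Σ(bᵢcᵢ/nᵢ), where nᵢ is the stratum total.
Stratum 1 (Urban): n = 280; a·d/n = 15·130/280 = 6.9643; b·c/n = 127·8/280 = 3.6286
Stratum 2 (Rural): n = 221; a·d/n = 97·55/221 = 24.1403; b·c/n = 22·47/221 = 4.6787
OR_MH = (6.9643 + 24.1403) / (3.6286 + 4.6787) = 31.1046 / 8.3073 = 3.74424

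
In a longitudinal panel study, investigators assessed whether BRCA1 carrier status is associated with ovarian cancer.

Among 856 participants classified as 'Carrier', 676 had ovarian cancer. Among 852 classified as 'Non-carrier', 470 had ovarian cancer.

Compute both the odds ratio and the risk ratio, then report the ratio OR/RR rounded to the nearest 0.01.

2.13

From the description: a = 676, b = 180, c = 470, d = 382.
OR = (676·382)/(180·470) = 258232/84600 = 3.05239
Risk in exposed = 676/856 = 0.78972; risk in unexposed = 470/852 = 0.55164; RR = 1.43158
OR/RR = 3.05239 / 1.43158 = 2.13219
The outcome is not rare, so the OR lies further from 1 than the RR.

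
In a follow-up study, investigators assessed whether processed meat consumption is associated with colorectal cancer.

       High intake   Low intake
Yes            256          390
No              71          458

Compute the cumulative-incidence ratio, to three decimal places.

1.702

Reading the table with exposure as columns: a = 256 (High intake, case), b = 71 (High intake, non-case), c = 390 (Low intake, case), d = 458.
Risk in exposed = 256/327 = 0.78287; risk in unexposed = 390/848 = 0.45991.
RR = 0.78287 / 0.45991 = 1.70225
The risk among the exposed is 1.70 times that among the unexposed.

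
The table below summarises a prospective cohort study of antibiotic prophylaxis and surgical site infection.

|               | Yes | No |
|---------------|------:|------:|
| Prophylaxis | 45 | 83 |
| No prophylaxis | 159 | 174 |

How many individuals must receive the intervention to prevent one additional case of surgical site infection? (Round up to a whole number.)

Risk in treated group = 45/128 = 0.35156; risk in control = 159/333 = 0.47748.
Absolute risk reduction = 0.47748 − 0.35156 = 0.12591
NNT = 1 / ARR = 1 / 0.12591 = 7.942 → round up → 8

8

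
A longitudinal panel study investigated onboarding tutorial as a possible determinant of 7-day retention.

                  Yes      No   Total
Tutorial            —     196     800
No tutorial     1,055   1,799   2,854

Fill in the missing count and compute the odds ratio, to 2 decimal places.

5.25

The missing cell is in the exposed row: 800 − 196 = 604.
So a = 604, b = 196, c = 1055, d = 1799.
OR = (a·d)/(b·c) = (604 × 1799) / (196 × 1055) = 1086596 / 206780 = 5.25484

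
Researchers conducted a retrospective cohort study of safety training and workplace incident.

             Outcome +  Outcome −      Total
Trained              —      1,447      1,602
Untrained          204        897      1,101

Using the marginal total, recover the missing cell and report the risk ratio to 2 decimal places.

0.52

The missing cell is in the exposed row: 1602 − 1447 = 155.
So a = 155, b = 1447, c = 204, d = 897.
RR = [a/(a+b)] / [c/(c+d)] = (155/1602) / (204/1101) = 0.09675/0.18529 = 0.52219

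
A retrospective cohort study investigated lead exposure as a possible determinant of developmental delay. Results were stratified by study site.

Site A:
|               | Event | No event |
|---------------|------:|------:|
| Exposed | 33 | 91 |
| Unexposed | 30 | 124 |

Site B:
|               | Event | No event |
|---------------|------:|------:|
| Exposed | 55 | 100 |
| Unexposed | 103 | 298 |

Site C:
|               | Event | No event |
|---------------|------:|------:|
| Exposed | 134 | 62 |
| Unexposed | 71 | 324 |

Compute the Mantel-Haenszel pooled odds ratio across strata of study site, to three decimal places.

3.287

OR_MH = Σ(aᵢdᵢ/nᵢ) / Σ(bᵢcᵢ/nᵢ), where nᵢ is the stratum total.
Stratum 1 (Site A): n = 278; a·d/n = 33·124/278 = 14.7194; b·c/n = 91·30/278 = 9.8201
Stratum 2 (Site B): n = 556; a·d/n = 55·298/556 = 29.4784; b·c/n = 100·103/556 = 18.5252
Stratum 3 (Site C): n = 591; a·d/n = 134·324/591 = 73.4619; b·c/n = 62·71/591 = 7.4484
OR_MH = (14.7194 + 29.4784 + 73.4619) / (9.8201 + 18.5252 + 7.4484) = 117.6598 / 35.7937 = 3.28716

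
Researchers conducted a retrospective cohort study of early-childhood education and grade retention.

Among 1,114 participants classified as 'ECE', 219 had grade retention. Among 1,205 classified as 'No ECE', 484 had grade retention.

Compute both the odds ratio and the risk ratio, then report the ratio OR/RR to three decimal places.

0.745

From the description: a = 219, b = 895, c = 484, d = 721.
OR = (219·721)/(895·484) = 157899/433180 = 0.36451
Risk in exposed = 219/1114 = 0.19659; risk in unexposed = 484/1205 = 0.40166; RR = 0.48944
OR/RR = 0.36451 / 0.48944 = 0.74475
The outcome is not rare, so the OR lies further from 1 than the RR.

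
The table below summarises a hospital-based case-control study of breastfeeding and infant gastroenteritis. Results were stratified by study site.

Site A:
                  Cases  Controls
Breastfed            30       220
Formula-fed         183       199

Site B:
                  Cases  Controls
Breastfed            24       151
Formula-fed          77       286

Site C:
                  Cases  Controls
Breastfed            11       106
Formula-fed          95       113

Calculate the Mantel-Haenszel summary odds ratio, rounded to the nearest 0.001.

0.224

OR_MH = Σ(aᵢdᵢ/nᵢ) / Σ(bᵢcᵢ/nᵢ), where nᵢ is the stratum total.
Stratum 1 (Site A): n = 632; a·d/n = 30·199/632 = 9.4462; b·c/n = 220·183/632 = 63.7025
Stratum 2 (Site B): n = 538; a·d/n = 24·286/538 = 12.7584; b·c/n = 151·77/538 = 21.6115
Stratum 3 (Site C): n = 325; a·d/n = 11·113/325 = 3.8246; b·c/n = 106·95/325 = 30.9846
OR_MH = (9.4462 + 12.7584 + 3.8246) / (63.7025 + 21.6115 + 30.9846) = 26.0292 / 116.2987 = 0.22381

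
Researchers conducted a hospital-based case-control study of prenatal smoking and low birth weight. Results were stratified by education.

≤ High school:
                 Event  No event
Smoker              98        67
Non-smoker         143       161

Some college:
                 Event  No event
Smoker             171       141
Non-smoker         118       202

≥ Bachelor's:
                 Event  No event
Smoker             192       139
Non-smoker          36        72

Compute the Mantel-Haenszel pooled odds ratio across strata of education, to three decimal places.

OR_MH = Σ(aᵢdᵢ/nᵢ) / Σ(bᵢcᵢ/nᵢ), where nᵢ is the stratum total.
Stratum 1 (≤ High school): n = 469; a·d/n = 98·161/469 = 33.6418; b·c/n = 67·143/469 = 20.4286
Stratum 2 (Some college): n = 632; a·d/n = 171·202/632 = 54.6551; b·c/n = 141·118/632 = 26.3259
Stratum 3 (≥ Bachelor's): n = 439; a·d/n = 192·72/439 = 31.4897; b·c/n = 139·36/439 = 11.3986
OR_MH = (33.6418 + 54.6551 + 31.4897) / (20.4286 + 26.3259 + 11.3986) = 119.7866 / 58.1532 = 2.05985

2.060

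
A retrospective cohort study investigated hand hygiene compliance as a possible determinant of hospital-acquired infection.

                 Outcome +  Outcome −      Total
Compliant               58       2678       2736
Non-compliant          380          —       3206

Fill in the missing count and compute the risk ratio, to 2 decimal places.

0.18

The missing cell is in the unexposed row: 3206 − 380 = 2826.
So a = 58, b = 2678, c = 380, d = 2826.
RR = [a/(a+b)] / [c/(c+d)] = (58/2736) / (380/3206) = 0.02120/0.11853 = 0.17885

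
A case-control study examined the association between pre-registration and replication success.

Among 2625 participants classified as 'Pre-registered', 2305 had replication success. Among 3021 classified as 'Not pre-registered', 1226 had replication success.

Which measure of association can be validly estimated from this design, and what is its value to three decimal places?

10.546

From the description: a = 2305, b = 320, c = 1226, d = 1795.
This is a case-control study: participants were sampled on outcome status, so risks in the source population cannot be estimated directly — relative risk is not valid here. The odds ratio is the appropriate measure.
OR = (a·d)/(b·c) = (2305 × 1795) / (320 × 1226) = 4137475 / 392320 = 10.54617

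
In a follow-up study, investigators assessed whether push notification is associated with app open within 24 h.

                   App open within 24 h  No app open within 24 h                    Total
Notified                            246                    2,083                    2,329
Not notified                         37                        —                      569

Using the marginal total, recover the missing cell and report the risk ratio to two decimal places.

1.62

The missing cell is in the unexposed row: 569 − 37 = 532.
So a = 246, b = 2083, c = 37, d = 532.
RR = [a/(a+b)] / [c/(c+d)] = (246/2329) / (37/569) = 0.10562/0.06503 = 1.62434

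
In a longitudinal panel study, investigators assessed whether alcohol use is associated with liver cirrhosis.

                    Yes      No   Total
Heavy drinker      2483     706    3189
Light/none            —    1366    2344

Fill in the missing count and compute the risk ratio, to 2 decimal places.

1.87

The missing cell is in the unexposed row: 2344 − 1366 = 978.
So a = 2483, b = 706, c = 978, d = 1366.
RR = [a/(a+b)] / [c/(c+d)] = (2483/3189) / (978/2344) = 0.77861/0.41724 = 1.86613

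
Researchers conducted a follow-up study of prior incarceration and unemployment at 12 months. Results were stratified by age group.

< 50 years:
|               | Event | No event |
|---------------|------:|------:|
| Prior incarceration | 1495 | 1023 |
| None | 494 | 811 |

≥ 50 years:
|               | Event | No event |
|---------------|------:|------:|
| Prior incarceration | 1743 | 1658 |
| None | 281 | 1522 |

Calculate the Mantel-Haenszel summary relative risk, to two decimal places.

2.19

RR_MH = Σ(aᵢ·n₀ᵢ/nᵢ) / Σ(cᵢ·n₁ᵢ/nᵢ), with n₁ᵢ = aᵢ+bᵢ (exposed), n₀ᵢ = cᵢ+dᵢ (unexposed), nᵢ = n₁ᵢ+n₀ᵢ.
Stratum 1 (< 50 years): n₁ = 2518, n₀ = 1305, n = 3823; a·n₀/n = 1495·1305/3823 = 510.3257; c·n₁/n = 494·2518/3823 = 325.3707
Stratum 2 (≥ 50 years): n₁ = 3401, n₀ = 1803, n = 5204; a·n₀/n = 1743·1803/5204 = 603.8872; c·n₁/n = 281·3401/5204 = 183.6435
RR_MH = (510.3257 + 603.8872) / (325.3707 + 183.6435) = 1114.2129 / 509.0142 = 2.18896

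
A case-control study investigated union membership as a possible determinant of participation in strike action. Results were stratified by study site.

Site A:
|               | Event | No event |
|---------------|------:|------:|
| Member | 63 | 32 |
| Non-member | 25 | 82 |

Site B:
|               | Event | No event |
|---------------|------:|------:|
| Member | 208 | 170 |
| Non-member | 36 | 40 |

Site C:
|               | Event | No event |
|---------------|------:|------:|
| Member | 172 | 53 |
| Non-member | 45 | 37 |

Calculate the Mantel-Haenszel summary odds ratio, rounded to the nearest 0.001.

2.564

OR_MH = Σ(aᵢdᵢ/nᵢ) / Σ(bᵢcᵢ/nᵢ), where nᵢ is the stratum total.
Stratum 1 (Site A): n = 202; a·d/n = 63·82/202 = 25.5743; b·c/n = 32·25/202 = 3.9604
Stratum 2 (Site B): n = 454; a·d/n = 208·40/454 = 18.3260; b·c/n = 170·36/454 = 13.4802
Stratum 3 (Site C): n = 307; a·d/n = 172·37/307 = 20.7296; b·c/n = 53·45/307 = 7.7687
OR_MH = (25.5743 + 18.3260 + 20.7296) / (3.9604 + 13.4802 + 7.7687) = 64.6299 / 25.2093 = 2.56373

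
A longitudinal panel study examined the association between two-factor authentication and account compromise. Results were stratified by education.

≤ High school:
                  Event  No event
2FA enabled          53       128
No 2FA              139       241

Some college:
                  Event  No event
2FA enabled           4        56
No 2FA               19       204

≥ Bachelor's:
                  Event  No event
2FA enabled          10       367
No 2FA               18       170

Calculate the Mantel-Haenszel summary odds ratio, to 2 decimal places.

OR_MH = Σ(aᵢdᵢ/nᵢ) / Σ(bᵢcᵢ/nᵢ), where nᵢ is the stratum total.
Stratum 1 (≤ High school): n = 561; a·d/n = 53·241/561 = 22.7683; b·c/n = 128·139/561 = 31.7148
Stratum 2 (Some college): n = 283; a·d/n = 4·204/283 = 2.8834; b·c/n = 56·19/283 = 3.7597
Stratum 3 (≥ Bachelor's): n = 565; a·d/n = 10·170/565 = 3.0088; b·c/n = 367·18/565 = 11.6920
OR_MH = (22.7683 + 2.8834 + 3.0088) / (31.7148 + 3.7597 + 11.6920) = 28.6605 / 47.1665 = 0.60764

0.61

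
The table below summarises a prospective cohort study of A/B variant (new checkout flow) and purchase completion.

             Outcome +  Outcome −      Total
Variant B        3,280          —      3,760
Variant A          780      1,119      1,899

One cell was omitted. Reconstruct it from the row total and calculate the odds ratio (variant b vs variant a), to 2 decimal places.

The missing cell is in the exposed row: 3760 − 3280 = 480.
So a = 3280, b = 480, c = 780, d = 1119.
OR = (a·d)/(b·c) = (3280 × 1119) / (480 × 780) = 3670320 / 374400 = 9.80321

9.80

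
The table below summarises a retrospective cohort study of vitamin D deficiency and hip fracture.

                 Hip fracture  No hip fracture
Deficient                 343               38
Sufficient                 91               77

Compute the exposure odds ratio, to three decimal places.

Cells: a = 343, b = 38, c = 91, d = 77.
OR = (a·d)/(b·c) = (343 × 77) / (38 × 91) = 26411 / 3458 = 7.63765
The odds of hip fracture are about 7.64 times as high in the deficient group.

7.638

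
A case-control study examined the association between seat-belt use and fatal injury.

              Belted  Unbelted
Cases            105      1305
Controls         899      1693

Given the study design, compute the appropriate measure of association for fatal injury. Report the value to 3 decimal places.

Reading the table with exposure as columns: a = 105 (Belted, case), b = 899 (Belted, non-case), c = 1305 (Unbelted, case), d = 1693.
This is a case-control study: participants were sampled on outcome status, so risks in the source population cannot be estimated directly — relative risk is not valid here. The odds ratio is the appropriate measure.
OR = (a·d)/(b·c) = (105 × 1693) / (899 × 1305) = 177765 / 1173195 = 0.15152

0.152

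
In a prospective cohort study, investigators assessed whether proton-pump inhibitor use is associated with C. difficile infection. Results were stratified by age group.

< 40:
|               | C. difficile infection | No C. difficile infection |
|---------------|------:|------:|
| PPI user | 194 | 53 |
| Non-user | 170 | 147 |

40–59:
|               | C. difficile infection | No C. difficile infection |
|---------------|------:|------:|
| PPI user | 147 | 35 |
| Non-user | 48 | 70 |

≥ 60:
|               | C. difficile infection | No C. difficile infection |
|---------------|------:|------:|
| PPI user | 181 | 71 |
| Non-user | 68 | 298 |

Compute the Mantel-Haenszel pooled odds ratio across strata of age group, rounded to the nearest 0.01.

5.86

OR_MH = Σ(aᵢdᵢ/nᵢ) / Σ(bᵢcᵢ/nᵢ), where nᵢ is the stratum total.
Stratum 1 (< 40): n = 564; a·d/n = 194·147/564 = 50.5638; b·c/n = 53·170/564 = 15.9752
Stratum 2 (40–59): n = 300; a·d/n = 147·70/300 = 34.3000; b·c/n = 35·48/300 = 5.6000
Stratum 3 (≥ 60): n = 618; a·d/n = 181·298/618 = 87.2783; b·c/n = 71·68/618 = 7.8123
OR_MH = (50.5638 + 34.3000 + 87.2783) / (15.9752 + 5.6000 + 7.8123) = 172.1421 / 29.3875 = 5.85767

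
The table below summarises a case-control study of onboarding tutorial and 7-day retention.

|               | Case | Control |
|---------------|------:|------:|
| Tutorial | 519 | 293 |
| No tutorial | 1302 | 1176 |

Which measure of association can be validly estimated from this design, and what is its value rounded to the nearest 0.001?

Cells: a = 519, b = 293, c = 1302, d = 1176.
This is a case-control study: participants were sampled on outcome status, so risks in the source population cannot be estimated directly — relative risk is not valid here. The odds ratio is the appropriate measure.
OR = (a·d)/(b·c) = (519 × 1176) / (293 × 1302) = 610344 / 381486 = 1.59991

1.600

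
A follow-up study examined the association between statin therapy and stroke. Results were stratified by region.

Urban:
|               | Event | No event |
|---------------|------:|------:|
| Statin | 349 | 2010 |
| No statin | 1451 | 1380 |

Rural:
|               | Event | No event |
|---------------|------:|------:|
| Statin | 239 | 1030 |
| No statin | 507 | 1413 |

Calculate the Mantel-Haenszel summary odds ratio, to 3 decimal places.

OR_MH = Σ(aᵢdᵢ/nᵢ) / Σ(bᵢcᵢ/nᵢ), where nᵢ is the stratum total.
Stratum 1 (Urban): n = 5190; a·d/n = 349·1380/5190 = 92.7977; b·c/n = 2010·1451/5190 = 561.9480
Stratum 2 (Rural): n = 3189; a·d/n = 239·1413/3189 = 105.8975; b·c/n = 1030·507/3189 = 163.7535
OR_MH = (92.7977 + 105.8975) / (561.9480 + 163.7535) = 198.6951 / 725.7015 = 0.27380

0.274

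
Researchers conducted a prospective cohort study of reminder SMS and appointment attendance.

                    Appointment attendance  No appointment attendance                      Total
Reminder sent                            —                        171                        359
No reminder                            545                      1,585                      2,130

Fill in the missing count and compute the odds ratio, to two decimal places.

The missing cell is in the exposed row: 359 − 171 = 188.
So a = 188, b = 171, c = 545, d = 1585.
OR = (a·d)/(b·c) = (188 × 1585) / (171 × 545) = 297980 / 93195 = 3.19738

3.20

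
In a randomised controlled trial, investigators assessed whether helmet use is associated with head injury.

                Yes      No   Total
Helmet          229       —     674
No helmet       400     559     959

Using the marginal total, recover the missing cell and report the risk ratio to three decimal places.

The missing cell is in the exposed row: 674 − 229 = 445.
So a = 229, b = 445, c = 400, d = 559.
RR = [a/(a+b)] / [c/(c+d)] = (229/674) / (400/959) = 0.33976/0.41710 = 0.81458

0.815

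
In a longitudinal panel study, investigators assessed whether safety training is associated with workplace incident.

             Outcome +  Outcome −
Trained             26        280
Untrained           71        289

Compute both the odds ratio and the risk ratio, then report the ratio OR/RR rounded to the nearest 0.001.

Cells: a = 26, b = 280, c = 71, d = 289.
OR = (26·289)/(280·71) = 7514/19880 = 0.37797
Risk in exposed = 26/306 = 0.08497; risk in unexposed = 71/360 = 0.19722; RR = 0.43082
OR/RR = 0.37797 / 0.43082 = 0.87732
The outcome is not rare, so the OR lies further from 1 than the RR.

0.877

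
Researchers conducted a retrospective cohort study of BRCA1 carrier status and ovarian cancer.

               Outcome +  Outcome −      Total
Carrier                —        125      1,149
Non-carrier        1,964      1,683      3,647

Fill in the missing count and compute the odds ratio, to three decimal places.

7.020

The missing cell is in the exposed row: 1149 − 125 = 1024.
So a = 1024, b = 125, c = 1964, d = 1683.
OR = (a·d)/(b·c) = (1024 × 1683) / (125 × 1964) = 1723392 / 245500 = 7.01993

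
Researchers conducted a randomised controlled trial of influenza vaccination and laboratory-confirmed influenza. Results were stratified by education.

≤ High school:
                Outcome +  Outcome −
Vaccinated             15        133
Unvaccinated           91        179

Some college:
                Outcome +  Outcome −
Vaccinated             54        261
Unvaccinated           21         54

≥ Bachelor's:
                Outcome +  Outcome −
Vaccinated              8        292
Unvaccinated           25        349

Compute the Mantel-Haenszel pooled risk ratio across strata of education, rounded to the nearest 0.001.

0.406

RR_MH = Σ(aᵢ·n₀ᵢ/nᵢ) / Σ(cᵢ·n₁ᵢ/nᵢ), with n₁ᵢ = aᵢ+bᵢ (exposed), n₀ᵢ = cᵢ+dᵢ (unexposed), nᵢ = n₁ᵢ+n₀ᵢ.
Stratum 1 (≤ High school): n₁ = 148, n₀ = 270, n = 418; a·n₀/n = 15·270/418 = 9.6890; c·n₁/n = 91·148/418 = 32.2201
Stratum 2 (Some college): n₁ = 315, n₀ = 75, n = 390; a·n₀/n = 54·75/390 = 10.3846; c·n₁/n = 21·315/390 = 16.9615
Stratum 3 (≥ Bachelor's): n₁ = 300, n₀ = 374, n = 674; a·n₀/n = 8·374/674 = 4.4392; c·n₁/n = 25·300/674 = 11.1276
RR_MH = (9.6890 + 10.3846 + 4.4392) / (32.2201 + 16.9615 + 11.1276) = 24.5128 / 60.3092 = 0.40645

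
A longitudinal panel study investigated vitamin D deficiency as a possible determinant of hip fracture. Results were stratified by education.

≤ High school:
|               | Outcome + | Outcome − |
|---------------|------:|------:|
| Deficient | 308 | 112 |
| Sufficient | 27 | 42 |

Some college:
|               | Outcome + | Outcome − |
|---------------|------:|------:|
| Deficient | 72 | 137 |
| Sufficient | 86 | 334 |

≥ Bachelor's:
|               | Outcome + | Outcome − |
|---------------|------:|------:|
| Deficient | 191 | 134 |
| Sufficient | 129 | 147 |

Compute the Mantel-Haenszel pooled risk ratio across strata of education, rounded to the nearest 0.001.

1.475

RR_MH = Σ(aᵢ·n₀ᵢ/nᵢ) / Σ(cᵢ·n₁ᵢ/nᵢ), with n₁ᵢ = aᵢ+bᵢ (exposed), n₀ᵢ = cᵢ+dᵢ (unexposed), nᵢ = n₁ᵢ+n₀ᵢ.
Stratum 1 (≤ High school): n₁ = 420, n₀ = 69, n = 489; a·n₀/n = 308·69/489 = 43.4601; c·n₁/n = 27·420/489 = 23.1902
Stratum 2 (Some college): n₁ = 209, n₀ = 420, n = 629; a·n₀/n = 72·420/629 = 48.0763; c·n₁/n = 86·209/629 = 28.5755
Stratum 3 (≥ Bachelor's): n₁ = 325, n₀ = 276, n = 601; a·n₀/n = 191·276/601 = 87.7138; c·n₁/n = 129·325/601 = 69.7587
RR_MH = (43.4601 + 48.0763 + 87.7138) / (23.1902 + 28.5755 + 69.7587) = 179.2502 / 121.5244 = 1.47501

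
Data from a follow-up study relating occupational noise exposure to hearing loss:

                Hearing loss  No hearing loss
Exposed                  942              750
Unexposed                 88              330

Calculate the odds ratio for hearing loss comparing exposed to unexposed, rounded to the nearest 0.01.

Cells: a = 942, b = 750, c = 88, d = 330.
OR = (a·d)/(b·c) = (942 × 330) / (750 × 88) = 310860 / 66000 = 4.71000
The odds of hearing loss are about 4.71 times as high in the exposed group.

4.71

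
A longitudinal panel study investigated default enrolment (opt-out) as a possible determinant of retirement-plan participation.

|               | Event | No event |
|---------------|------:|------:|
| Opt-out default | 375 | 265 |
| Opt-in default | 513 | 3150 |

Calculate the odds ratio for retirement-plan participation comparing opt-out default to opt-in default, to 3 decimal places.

Cells: a = 375, b = 265, c = 513, d = 3150.
OR = (a·d)/(b·c) = (375 × 3150) / (265 × 513) = 1181250 / 135945 = 8.68918
The odds of retirement-plan participation are about 8.69 times as high in the opt-out default group.

8.689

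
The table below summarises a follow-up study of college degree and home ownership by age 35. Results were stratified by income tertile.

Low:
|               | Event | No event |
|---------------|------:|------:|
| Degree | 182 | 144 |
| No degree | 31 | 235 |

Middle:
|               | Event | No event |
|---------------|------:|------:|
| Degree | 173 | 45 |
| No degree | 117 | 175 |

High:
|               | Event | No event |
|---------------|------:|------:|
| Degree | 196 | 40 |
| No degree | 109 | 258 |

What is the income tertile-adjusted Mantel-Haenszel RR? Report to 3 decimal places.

RR_MH = Σ(aᵢ·n₀ᵢ/nᵢ) / Σ(cᵢ·n₁ᵢ/nᵢ), with n₁ᵢ = aᵢ+bᵢ (exposed), n₀ᵢ = cᵢ+dᵢ (unexposed), nᵢ = n₁ᵢ+n₀ᵢ.
Stratum 1 (Low): n₁ = 326, n₀ = 266, n = 592; a·n₀/n = 182·266/592 = 81.7770; c·n₁/n = 31·326/592 = 17.0709
Stratum 2 (Middle): n₁ = 218, n₀ = 292, n = 510; a·n₀/n = 173·292/510 = 99.0510; c·n₁/n = 117·218/510 = 50.0118
Stratum 3 (High): n₁ = 236, n₀ = 367, n = 603; a·n₀/n = 196·367/603 = 119.2902; c·n₁/n = 109·236/603 = 42.6600
RR_MH = (81.7770 + 99.0510 + 119.2902) / (17.0709 + 50.0118 + 42.6600) = 300.1182 / 109.7427 = 2.73474

2.735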